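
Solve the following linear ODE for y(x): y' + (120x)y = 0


P(x) = 120x ⇒ μ = e^(60x²).
Q(x) = 0 so μ y is constant: y = Ce^(-60x²).


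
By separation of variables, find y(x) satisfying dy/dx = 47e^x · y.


Separate variables: dy/y = 47e^x dx.
Integrate: ln|y| = 47e^x + C₀.
Exponentiate: y = Ce^(47e^x).


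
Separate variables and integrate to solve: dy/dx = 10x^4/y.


Separate variables: y dy = 10x^4 dx.
Integrate both sides: y²/2 = 2x^5 + C₀.
Multiply by 2: y² = 4x^5 + C.


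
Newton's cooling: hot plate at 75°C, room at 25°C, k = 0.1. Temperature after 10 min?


Newton's law: dT/dt = -k(T - T_a) has solution T(t) = T_a + (T₀ - T_a)e^(-kt).
Plug in T_a = 25, T₀ = 75, k = 0.1, t = 10: T(10) = 25 + (50)e^(-1.00) ≈ 43.4°C.


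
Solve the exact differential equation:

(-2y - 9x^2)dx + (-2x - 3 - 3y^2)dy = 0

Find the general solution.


Check exactness: ∂M/∂y = -2 and ∂N/∂x = -2; equal, so the equation is exact.
Integrate M with respect to x (treating y as constant): ∫M dx = -2xy - 3x^3 + h(y).
Differentiate w.r.t. y and set equal to N: the x-dependent terms already match, leaving h'(y) = -3 - 3y^2. Integrate: h(y) = -3y - y^3.
So F(x,y) = -2xy - 3y - y^3 - 3x^3.
General solution: -2xy - 3y - y^3 - 3x^3 = C.


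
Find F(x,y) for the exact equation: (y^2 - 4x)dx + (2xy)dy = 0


Check exactness: ∂M/∂y = 2y and ∂N/∂x = 2y; equal, so the equation is exact.
Integrate M with respect to x (treating y as constant): ∫M dx = xy^2 - 2x^2 + h(y).
Differentiate w.r.t. y and set equal to N: all terms match, so h'(y) = 0 and h is a constant absorbed into C.
General solution: xy^2 - 2x^2 = C.


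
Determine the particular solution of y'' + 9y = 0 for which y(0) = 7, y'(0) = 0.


Characteristic roots of r² + 9 = 0 are ±3i, so y = C₁cos(3x) + C₂sin(3x).
Apply y(0) = 7: C₁ = 7. Differentiate and apply y'(0) = 0: 3·C₂ = 0, so C₂ = 0.
Particular solution: y = 7cos(3x).


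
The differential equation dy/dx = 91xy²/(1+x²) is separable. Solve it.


Separate: dy/y² = 91x/(1+x²) dx.
Integrate LHS: ∫ dy/y² = -1/y.
Integrate RHS via u = 1+x²: (91/2)ln(1+x²) + C.
Result: -1/y = (91/2)ln(1+x²) + C.


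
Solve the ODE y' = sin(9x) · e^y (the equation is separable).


Separate: e^(-y) dy = sin(9x) dx.
Integrate: -e^(-y) = -(1/9)cos(9x) + C₀.
Rearrange: e^(-y) = (1/9)cos(9x) + C.


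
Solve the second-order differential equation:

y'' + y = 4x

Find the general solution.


Homogeneous: r² + 1 = 0 ⇒ r = ±1i, y_h = C₁cos(x) + C₂sin(x).
Polynomial forcing; try y_p = Ax + B. Then y_p'' + 1 y_p = 1(Ax + B) = 4x, so B = 0 and A = 4.
General solution: y = C₁cos(x) + C₂sin(x) + 4x.


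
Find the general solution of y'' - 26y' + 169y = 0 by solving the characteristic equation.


Characteristic equation: r² - 26r + 169 = 0, i.e. (r - 13)² = 0.
Repeated root r = 13; include an x factor for the second linearly independent solution.
General solution: y = (C₁ + C₂x)e^(13x).


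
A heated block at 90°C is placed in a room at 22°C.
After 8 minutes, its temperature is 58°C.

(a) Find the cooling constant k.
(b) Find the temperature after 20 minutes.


Newton's law: T(t) = T_a + (T₀ - T_a)e^(-kt).
(a) Use T(8) = 58: (58 - 22)/(90 - 22) = e^(-k·8), so k = -ln(0.529)/8 ≈ 0.0795.
(b) Apply k to t = 20: T(20) = 22 + (68)e^(-1.590) ≈ 35.9°C.


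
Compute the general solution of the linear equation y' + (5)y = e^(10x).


P(x) = 5 ⇒ μ = e^(5x).
(μ y)' = e^(15x) ⇒ μ y = e^(15x)/15 + C.
Divide by μ: y = (1/15)e^(10x) + Ce^(-5x).


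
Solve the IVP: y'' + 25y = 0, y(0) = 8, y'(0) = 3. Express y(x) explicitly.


Characteristic roots of r² + 25 = 0 are ±5i, so y = C₁cos(5x) + C₂sin(5x).
Apply y(0) = 8: C₁ = 8. Differentiate and apply y'(0) = 3: 5·C₂ = 3, so C₂ = 3/5.
Particular solution: y = 8cos(5x) + (3/5)sin(5x).


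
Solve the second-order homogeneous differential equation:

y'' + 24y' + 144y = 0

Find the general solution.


Characteristic equation: r² + 24r + 144 = 0, i.e. (r + 12)² = 0.
Repeated root r = -12; include an x factor for the second linearly independent solution.
General solution: y = (C₁ + C₂x)e^(-12x).


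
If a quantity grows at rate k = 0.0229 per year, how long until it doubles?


Exponential growth: P(t) = P₀ e^(0.0229t). Set P(t)/P₀ = 2: e^(0.0229t) = 2.
Solve: t = ln(2)/0.0229 ≈ 30.27 years.


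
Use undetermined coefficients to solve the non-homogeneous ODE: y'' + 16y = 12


Homogeneous part: r² + 16 = 0 ⇒ r = ±4i, so y_h = C₁cos(4x) + C₂sin(4x).
Try constant y_p = A; plug in: 16A = 12 ⇒ A = 3/4.
General solution: y = C₁cos(4x) + C₂sin(4x) + 3/4.


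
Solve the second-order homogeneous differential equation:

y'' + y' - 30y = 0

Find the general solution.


Characteristic equation: r² + r - 30 = 0.
Factor: (r - 5)(r + 6) = 0 ⇒ r = 5, -6 (distinct real).
General solution: y = C₁e^(5x) + C₂e^(-6x).


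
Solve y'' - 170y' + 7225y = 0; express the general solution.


Characteristic equation: r² - 170r + 7225 = 0, i.e. (r - 85)² = 0.
Repeated root r = 85; include an x factor for the second linearly independent solution.
General solution: y = (C₁ + C₂x)e^(85x).


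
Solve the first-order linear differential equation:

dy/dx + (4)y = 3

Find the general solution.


P(x) = 4, Q(x) = 3; integrating factor μ = e^(4x).
(μ y)' = 3e^(4x) ⇒ μ y = (3/4)e^(4x) + C.
Divide by μ: y = 3/4 + Ce^(-4x).


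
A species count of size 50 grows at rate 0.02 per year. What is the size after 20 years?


The ODE dP/dt = 0.02P has solution P(t) = P(0)e^(0.02t).
Substitute P(0) = 50 and t = 20: P(20) = 50 e^(0.40) ≈ 75.


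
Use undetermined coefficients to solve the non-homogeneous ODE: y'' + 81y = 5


Homogeneous part: r² + 81 = 0 ⇒ r = ±9i, so y_h = C₁cos(9x) + C₂sin(9x).
Try constant y_p = A; plug in: 81A = 5 ⇒ A = 5/81.
General solution: y = C₁cos(9x) + C₂sin(9x) + 5/81.


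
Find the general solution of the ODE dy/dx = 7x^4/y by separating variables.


Separate variables: y dy = 7x^4 dx.
Integrate both sides: y²/2 = (7/5)x^5 + C₀.
Multiply by 2: y² = (14/5)x^5 + C.


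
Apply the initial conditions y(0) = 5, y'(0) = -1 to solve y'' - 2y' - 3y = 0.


Characteristic roots of r² - 2r - 3 = 0 are -1, 3.
General solution y = c₁ e^(-x) + c₂ e^(3x).
Apply y(0) = 5: c₁ + c₂ = 5. Apply y'(0) = -1: -1 c₁ + 3 c₂ = -1.
Solve: c₁ = 4, c₂ = 1.
Particular solution: y = 4e^(-x) + e^(3x).


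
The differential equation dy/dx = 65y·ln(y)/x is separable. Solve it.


Separate: dy/[y ln(y)] = 65 dx/x.
Substitute u = ln(y): du/u = 65 dx/x.
Integrate: ln|ln(y)| = 65ln|x| + C₀, hence ln(y) = C·x^65.


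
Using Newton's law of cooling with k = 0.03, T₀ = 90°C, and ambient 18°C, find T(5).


Newton's law: dT/dt = -k(T - T_a) has solution T(t) = T_a + (T₀ - T_a)e^(-kt).
Plug in T_a = 18, T₀ = 90, k = 0.03, t = 5: T(5) = 18 + (72)e^(-0.15) ≈ 80.0°C.


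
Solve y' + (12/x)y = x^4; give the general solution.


P(x) = 12/x ⇒ μ = x^12.
(x^12 y)' = x^16 ⇒ x^12 y = x^17/(17) + C.
Solve for y: y = (1/17)x^5 + C/x^12.


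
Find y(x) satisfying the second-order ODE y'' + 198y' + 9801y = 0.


Characteristic equation: r² + 198r + 9801 = 0, i.e. (r + 99)² = 0.
Repeated root r = -99; include an x factor for the second linearly independent solution.
General solution: y = (C₁ + C₂x)e^(-99x).


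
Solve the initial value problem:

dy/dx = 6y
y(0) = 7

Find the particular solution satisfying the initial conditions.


General solution of y' = 6y is y = Ce^(6x).
Apply y(0) = 7: C = 7.
Particular solution: y = 7e^(6x).


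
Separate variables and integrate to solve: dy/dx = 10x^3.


Integrate both sides with respect to x: y = ∫ 10x^3 dx = (5/2)x^4 + C.


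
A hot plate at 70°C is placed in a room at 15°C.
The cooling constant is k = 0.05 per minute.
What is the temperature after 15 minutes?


Newton's law: dT/dt = -k(T - T_a) has solution T(t) = T_a + (T₀ - T_a)e^(-kt).
Plug in T_a = 15, T₀ = 70, k = 0.05, t = 15: T(15) = 15 + (55)e^(-0.75) ≈ 41.0°C.


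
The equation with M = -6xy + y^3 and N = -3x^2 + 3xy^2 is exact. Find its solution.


Check exactness: ∂M/∂y = -6x + 3y^2 and ∂N/∂x = -6x + 3y^2; equal, so the equation is exact.
Integrate M with respect to x (treating y as constant): ∫M dx = -3x^2y + xy^3 + h(y).
Differentiate w.r.t. y and set equal to N: all terms match, so h'(y) = 0 and h is a constant absorbed into C.
General solution: -3x^2y + xy^3 = C.


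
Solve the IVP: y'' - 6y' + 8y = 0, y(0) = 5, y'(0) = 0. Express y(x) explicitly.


Characteristic roots of r² - 6r + 8 = 0 are 2, 4.
General solution y = c₁ e^(2x) + c₂ e^(4x).
Apply y(0) = 5: c₁ + c₂ = 5. Apply y'(0) = 0: 2 c₁ + 4 c₂ = 0.
Solve: c₁ = 10, c₂ = -5.
Particular solution: y = 10e^(2x) - 5e^(4x).


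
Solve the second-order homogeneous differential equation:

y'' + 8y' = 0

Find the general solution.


Characteristic equation: r² + 8r = 0.
Factor: (r + 8)(r - 0) = 0 ⇒ r = -8, 0 (distinct real).
General solution: y = C₁e^(-8x) + C₂.


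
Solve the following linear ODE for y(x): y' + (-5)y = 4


P(x) = -5 ⇒ μ = e^(-5x).
(μ y)' = 4e^(-5x) ⇒ μ y = -(4/5)e^(-5x) + C.
Divide by μ: y = -4/5 + Ce^(5x).


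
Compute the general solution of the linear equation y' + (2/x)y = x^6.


P(x) = 2/x ⇒ μ = x^2.
(x^2 y)' = x^2·x^6 = x^8.
Integrate: x^2 y = x^9/(9) + C.
Solve for y: y = (1/9)x^7 + C/x^2.


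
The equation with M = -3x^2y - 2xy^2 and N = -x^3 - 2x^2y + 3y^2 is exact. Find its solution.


Check exactness: ∂M/∂y = -3x^2 - 4xy and ∂N/∂x = -3x^2 - 4xy; equal, so the equation is exact.
Integrate M with respect to x (treating y as constant): ∫M dx = -x^3y - x^2y^2 + h(y).
Differentiate w.r.t. y and set equal to N: the x-dependent terms already match, leaving h'(y) = 3y^2. Integrate: h(y) = y^3.
So F(x,y) = -x^3y - x^2y^2 + y^3.
General solution: -x^3y - x^2y^2 + y^3 = C.


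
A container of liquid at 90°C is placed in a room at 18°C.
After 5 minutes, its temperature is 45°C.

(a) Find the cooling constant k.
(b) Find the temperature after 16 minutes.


Newton's law: T(t) = T_a + (T₀ - T_a)e^(-kt).
(a) Use T(5) = 45: (45 - 18)/(90 - 18) = e^(-k·5), so k = -ln(0.375)/5 ≈ 0.1962.
(b) Apply k to t = 16: T(16) = 18 + (72)e^(-3.139) ≈ 21.1°C.


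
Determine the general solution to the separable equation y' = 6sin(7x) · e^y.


Separate: e^(-y) dy = 6sin(7x) dx.
Integrate: -e^(-y) = -(6/7)cos(7x) + C₀.
Rearrange: e^(-y) = (6/7)cos(7x) + C.


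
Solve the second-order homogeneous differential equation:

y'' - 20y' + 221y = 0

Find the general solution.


Characteristic equation: r² - 20r + 221 = 0.
Discriminant is negative; roots r = 10 ± 11i (complex conjugate pair).
General solution uses e^(α x)(C₁ cos(β x) + C₂ sin(β x)): y = e^(10x)(C₁cos(11x) + C₂sin(11x)).


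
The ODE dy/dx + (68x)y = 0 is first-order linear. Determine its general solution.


P(x) = 68x ⇒ μ = e^(34x²).
Q(x) = 0 so μ y is constant: y = Ce^(-34x²).


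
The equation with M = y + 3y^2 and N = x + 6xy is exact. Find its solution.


Check exactness: ∂M/∂y = 1 + 6y and ∂N/∂x = 1 + 6y; equal, so the equation is exact.
Integrate M with respect to x (treating y as constant): ∫M dx = xy + 3xy^2 + h(y).
Differentiate w.r.t. y and set equal to N: all terms match, so h'(y) = 0 and h is a constant absorbed into C.
General solution: xy + 3xy^2 = C.


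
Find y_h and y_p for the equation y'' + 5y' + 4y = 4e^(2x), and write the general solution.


Characteristic roots of r² + 5r + 4 = 0 are -1, -4.
y_h = C₁e^(-x) + C₂e^(-4x).
Forcing exponent 2 is not a characteristic root; try y_p = Ae^(2x).
Substitute: A·(4 + (5)·2 + (4)) = A·18 = 4, so A = 2/9.
General solution: y = C₁e^(-x) + C₂e^(-4x) + (2/9)e^(2x).


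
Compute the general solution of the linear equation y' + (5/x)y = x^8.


P(x) = 5/x ⇒ μ = x^5.
(x^5 y)' = x^13 ⇒ x^5 y = x^14/(14) + C.
Solve for y: y = (1/14)x^9 + C/x^5.


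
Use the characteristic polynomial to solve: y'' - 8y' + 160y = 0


Characteristic equation: r² - 8r + 160 = 0.
Discriminant is negative; roots r = 4 ± 12i (complex conjugate pair).
General solution uses e^(α x)(C₁ cos(β x) + C₂ sin(β x)): y = e^(4x)(C₁cos(12x) + C₂sin(12x)).


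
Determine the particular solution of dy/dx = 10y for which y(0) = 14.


General solution of y' = 10y is y = Ce^(10x).
Apply y(0) = 14: C = 14.
Particular solution: y = 14e^(10x).


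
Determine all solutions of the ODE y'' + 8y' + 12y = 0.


Characteristic equation: r² + 8r + 12 = 0.
Factor: (r + 2)(r + 6) = 0 ⇒ r = -2, -6 (distinct real).
General solution: y = C₁e^(-2x) + C₂e^(-6x).


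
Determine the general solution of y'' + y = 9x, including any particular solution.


Homogeneous: r² + 1 = 0 ⇒ r = ±1i, y_h = C₁cos(x) + C₂sin(x).
Polynomial forcing; try y_p = Ax + B. Then y_p'' + 1 y_p = 1(Ax + B) = 9x, so B = 0 and A = 9.
General solution: y = C₁cos(x) + C₂sin(x) + 9x.


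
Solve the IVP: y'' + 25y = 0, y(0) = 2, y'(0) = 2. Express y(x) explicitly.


Characteristic roots of r² + 25 = 0 are ±5i, so y = C₁cos(5x) + C₂sin(5x).
Apply y(0) = 2: C₁ = 2. Differentiate and apply y'(0) = 2: 5·C₂ = 2, so C₂ = 2/5.
Particular solution: y = 2cos(5x) + (2/5)sin(5x).


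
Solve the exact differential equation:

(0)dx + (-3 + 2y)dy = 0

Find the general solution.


Check exactness: ∂M/∂y = 0 and ∂N/∂x = 0; equal, so the equation is exact.
Integrate M with respect to x (treating y as constant): ∫M dx = 0 + h(y).
Differentiate w.r.t. y and set equal to N: the x-dependent terms already match, leaving h'(y) = -3 + 2y. Integrate: h(y) = -3y + y^2.
So F(x,y) = -3y + y^2.
General solution: -3y + y^2 = C.


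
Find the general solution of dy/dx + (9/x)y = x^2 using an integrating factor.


P(x) = 9/x ⇒ μ = x^9.
(x^9 y)' = x^9·x^2 = x^11.
Integrate: x^9 y = x^12/(12) + C.
Solve for y: y = (1/12)x^3 + C/x^9.


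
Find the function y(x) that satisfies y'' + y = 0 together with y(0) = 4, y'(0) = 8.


Characteristic roots of r² + 1 = 0 are ±1i, so y = C₁cos(x) + C₂sin(x).
Apply y(0) = 4: C₁ = 4. Differentiate and apply y'(0) = 8: 1·C₂ = 8, so C₂ = 8.
Particular solution: y = 4cos(x) + 8sin(x).


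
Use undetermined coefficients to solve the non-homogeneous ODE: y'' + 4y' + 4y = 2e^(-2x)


Characteristic polynomial (r + 2)² = 0; repeated root r = -2.
y_h = (C₁ + C₂x)e^(-2x). Forcing matches the repeated root (resonance), so try y_p = Ax² e^(-2x).
Substitute and solve for A: 2A = 2, so A = 1.
General solution: y = (C₁ + C₂x + x²)e^(-2x).


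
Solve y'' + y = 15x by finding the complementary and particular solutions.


Homogeneous: r² + 1 = 0 ⇒ r = ±1i, y_h = C₁cos(x) + C₂sin(x).
Polynomial forcing; try y_p = Ax + B. Then y_p'' + 1 y_p = 1(Ax + B) = 15x, so B = 0 and A = 15.
General solution: y = C₁cos(x) + C₂sin(x) + 15x.


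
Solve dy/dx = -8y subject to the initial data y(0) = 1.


General solution of y' = -8y is y = Ce^(-8x).
Apply y(0) = 1: C = 1.
Particular solution: y = e^(-8x).


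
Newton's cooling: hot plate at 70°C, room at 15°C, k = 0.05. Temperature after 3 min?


Newton's law: dT/dt = -k(T - T_a) has solution T(t) = T_a + (T₀ - T_a)e^(-kt).
Plug in T_a = 15, T₀ = 70, k = 0.05, t = 3: T(3) = 15 + (55)e^(-0.15) ≈ 62.3°C.


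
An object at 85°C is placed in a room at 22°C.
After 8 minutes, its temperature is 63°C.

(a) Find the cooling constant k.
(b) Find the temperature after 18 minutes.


Newton's law: T(t) = T_a + (T₀ - T_a)e^(-kt).
(a) Use T(8) = 63: (63 - 22)/(85 - 22) = e^(-k·8), so k = -ln(0.651)/8 ≈ 0.0537.
(b) Apply k to t = 18: T(18) = 22 + (63)e^(-0.967) ≈ 46.0°C.


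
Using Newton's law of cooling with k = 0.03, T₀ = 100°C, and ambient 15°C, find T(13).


Newton's law: dT/dt = -k(T - T_a) has solution T(t) = T_a + (T₀ - T_a)e^(-kt).
Plug in T_a = 15, T₀ = 100, k = 0.03, t = 13: T(13) = 15 + (85)e^(-0.39) ≈ 72.5°C.


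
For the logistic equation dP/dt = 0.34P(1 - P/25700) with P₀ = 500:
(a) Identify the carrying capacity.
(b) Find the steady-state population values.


Logistic ODE dP/dt = 0.34P(1 - P/25700) has equilibria where dP/dt = 0, i.e. P = 0 or P = 25700.
The coefficient (1 - P/K) = 0 when P = K, identifying K = 25700 as the carrying capacity.
(a) K = 25700; (b) equilibria P = 0 and P = 25700.


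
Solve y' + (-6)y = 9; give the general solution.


P(x) = -6 ⇒ μ = e^(-6x).
(μ y)' = 9e^(-6x) ⇒ μ y = -(3/2)e^(-6x) + C.
Divide by μ: y = -3/2 + Ce^(6x).


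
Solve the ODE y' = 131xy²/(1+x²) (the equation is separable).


Separate: dy/y² = 131x/(1+x²) dx.
Integrate LHS: ∫ dy/y² = -1/y.
Integrate RHS via u = 1+x²: (131/2)ln(1+x²) + C.
Result: -1/y = (131/2)ln(1+x²) + C.


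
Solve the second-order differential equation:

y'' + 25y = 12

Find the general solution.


Homogeneous part: r² + 25 = 0 ⇒ r = ±5i, so y_h = C₁cos(5x) + C₂sin(5x).
Try constant y_p = A; plug in: 25A = 12 ⇒ A = 12/25.
General solution: y = C₁cos(5x) + C₂sin(5x) + 12/25.


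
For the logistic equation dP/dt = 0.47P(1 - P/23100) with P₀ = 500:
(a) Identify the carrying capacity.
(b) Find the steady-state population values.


Logistic ODE dP/dt = 0.47P(1 - P/23100) has equilibria where dP/dt = 0, i.e. P = 0 or P = 23100.
The coefficient (1 - P/K) = 0 when P = K, identifying K = 23100 as the carrying capacity.
(a) K = 23100; (b) equilibria P = 0 and P = 23100.


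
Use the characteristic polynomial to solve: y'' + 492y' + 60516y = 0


Characteristic equation: r² + 492r + 60516 = 0, i.e. (r + 246)² = 0.
Repeated root r = -246; include an x factor for the second linearly independent solution.
General solution: y = (C₁ + C₂x)e^(-246x).


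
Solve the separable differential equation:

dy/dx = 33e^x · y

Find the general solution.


Separate variables: dy/y = 33e^x dx.
Integrate: ln|y| = 33e^x + C₀.
Exponentiate: y = Ce^(33e^x).


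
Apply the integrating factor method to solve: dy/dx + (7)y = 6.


P(x) = 7, Q(x) = 6; integrating factor μ = e^(7x).
(μ y)' = 6e^(7x) ⇒ μ y = (6/7)e^(7x) + C.
Divide by μ: y = 6/7 + Ce^(-7x).


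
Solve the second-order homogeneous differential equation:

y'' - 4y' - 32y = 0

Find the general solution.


Characteristic equation: r² - 4r - 32 = 0.
Factor: (r + 4)(r - 8) = 0 ⇒ r = -4, 8 (distinct real).
General solution: y = C₁e^(-4x) + C₂e^(8x).


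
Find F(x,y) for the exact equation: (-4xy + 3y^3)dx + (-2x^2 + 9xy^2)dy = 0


Check exactness: ∂M/∂y = -4x + 9y^2 and ∂N/∂x = -4x + 9y^2; equal, so the equation is exact.
Integrate M with respect to x (treating y as constant): ∫M dx = -2x^2y + 3xy^3 + h(y).
Differentiate w.r.t. y and set equal to N: all terms match, so h'(y) = 0 and h is a constant absorbed into C.
General solution: -2x^2y + 3xy^3 = C.


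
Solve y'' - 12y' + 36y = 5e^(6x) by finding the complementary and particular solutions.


Characteristic polynomial (r - 6)² = 0; repeated root r = 6.
y_h = (C₁ + C₂x)e^(6x). Forcing matches the repeated root (resonance), so try y_p = Ax² e^(6x).
Substitute and solve for A: 2A = 5, so A = 5/2.
General solution: y = (C₁ + C₂x + (5/2)x²)e^(6x).


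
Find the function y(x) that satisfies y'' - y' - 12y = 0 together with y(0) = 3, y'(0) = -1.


Characteristic roots of r² - r - 12 = 0 are 4, -3.
General solution y = c₁ e^(4x) + c₂ e^(-3x).
Apply y(0) = 3: c₁ + c₂ = 3. Apply y'(0) = -1: 4 c₁ - 3 c₂ = -1.
Solve: c₁ = 8/7, c₂ = 13/7.
Particular solution: y = (8/7)e^(4x) + (13/7)e^(-3x).


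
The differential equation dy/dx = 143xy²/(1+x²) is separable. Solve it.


Separate: dy/y² = 143x/(1+x²) dx.
Integrate LHS: ∫ dy/y² = -1/y.
Integrate RHS via u = 1+x²: (143/2)ln(1+x²) + C.
Result: -1/y = (143/2)ln(1+x²) + C.


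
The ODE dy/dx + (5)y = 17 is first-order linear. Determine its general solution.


P(x) = 5, Q(x) = 17; integrating factor μ = e^(5x).
(μ y)' = 17e^(5x) ⇒ μ y = (17/5)e^(5x) + C.
Divide by μ: y = 17/5 + Ce^(-5x).


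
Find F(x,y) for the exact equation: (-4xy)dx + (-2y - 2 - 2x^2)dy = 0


Check exactness: ∂M/∂y = -4x and ∂N/∂x = -4x; equal, so the equation is exact.
Integrate M with respect to x (treating y as constant): ∫M dx = -2x^2y + h(y).
Differentiate w.r.t. y and set equal to N: the x-dependent terms already match, leaving h'(y) = -2y - 2. Integrate: h(y) = -y^2 - 2y.
So F(x,y) = -y^2 - 2y - 2x^2y.
General solution: -y^2 - 2y - 2x^2y = C.


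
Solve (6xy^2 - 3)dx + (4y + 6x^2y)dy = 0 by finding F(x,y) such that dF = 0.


Check exactness: ∂M/∂y = 12xy and ∂N/∂x = 12xy; equal, so the equation is exact.
Integrate M with respect to x (treating y as constant): ∫M dx = 3x^2y^2 - 3x + h(y).
Differentiate w.r.t. y and set equal to N: the x-dependent terms already match, leaving h'(y) = 4y. Integrate: h(y) = 2y^2.
So F(x,y) = 2y^2 + 3x^2y^2 - 3x.
General solution: 2y^2 + 3x^2y^2 - 3x = C.


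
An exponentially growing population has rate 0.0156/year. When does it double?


Exponential growth: P(t) = P₀ e^(0.0156t). Set P(t)/P₀ = 2: e^(0.0156t) = 2.
Solve: t = ln(2)/0.0156 ≈ 44.43 years.


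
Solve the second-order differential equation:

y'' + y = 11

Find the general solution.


Homogeneous part: r² + 1 = 0 ⇒ r = ±1i, so y_h = C₁cos(x) + C₂sin(x).
Try constant y_p = A; plug in: 1A = 11 ⇒ A = 11.
General solution: y = C₁cos(x) + C₂sin(x) + 11.


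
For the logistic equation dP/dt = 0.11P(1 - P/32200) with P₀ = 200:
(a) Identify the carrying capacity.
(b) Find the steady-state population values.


Logistic ODE dP/dt = 0.11P(1 - P/32200) has equilibria where dP/dt = 0, i.e. P = 0 or P = 32200.
The coefficient (1 - P/K) = 0 when P = K, identifying K = 32200 as the carrying capacity.
(a) K = 32200; (b) equilibria P = 0 and P = 32200.


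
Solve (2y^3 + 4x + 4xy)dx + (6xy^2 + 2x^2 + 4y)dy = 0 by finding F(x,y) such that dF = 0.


Check exactness: ∂M/∂y = 6y^2 + 4x and ∂N/∂x = 6y^2 + 4x; equal, so the equation is exact.
Integrate M with respect to x (treating y as constant): ∫M dx = 2xy^3 + 2x^2 + 2x^2y + h(y).
Differentiate w.r.t. y and set equal to N: the x-dependent terms already match, leaving h'(y) = 4y. Integrate: h(y) = 2y^2.
So F(x,y) = 2xy^3 + 2x^2 + 2x^2y + 2y^2.
General solution: 2xy^3 + 2x^2 + 2x^2y + 2y^2 = C.


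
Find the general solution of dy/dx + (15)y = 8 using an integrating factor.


P(x) = 15, Q(x) = 8; integrating factor μ = e^(15x).
(μ y)' = 8e^(15x) ⇒ μ y = (8/15)e^(15x) + C.
Divide by μ: y = 8/15 + Ce^(-15x).


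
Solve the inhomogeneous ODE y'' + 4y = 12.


Homogeneous part: r² + 4 = 0 ⇒ r = ±2i, so y_h = C₁cos(2x) + C₂sin(2x).
Try constant y_p = A; plug in: 4A = 12 ⇒ A = 3.
General solution: y = C₁cos(2x) + C₂sin(2x) + 3.


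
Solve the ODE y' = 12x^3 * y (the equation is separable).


Separate variables: dy/y = 12x^3 dx.
Integrate: ln|y| = 3x^4 + C₀.
Exponentiate: y = Ce^(3x^4).


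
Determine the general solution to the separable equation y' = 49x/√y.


Separate: √y dy = 49x dx.
Integrate: (2/3)y^(3/2) = (49/2)x² + C.


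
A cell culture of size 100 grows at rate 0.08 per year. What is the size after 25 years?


The ODE dP/dt = 0.08P has solution P(t) = P(0)e^(0.08t).
Substitute P(0) = 100 and t = 25: P(25) = 100 e^(2.00) ≈ 739.


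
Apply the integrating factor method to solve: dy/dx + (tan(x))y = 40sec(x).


P(x) = tan(x) ⇒ μ = e^(∫tan(x)dx) = sec(x).
(sec(x) y)' = 40sec²(x) ⇒ sec(x) y = 40tan(x) + C.
Multiply by cos(x): y = 40sin(x) + C·cos(x).


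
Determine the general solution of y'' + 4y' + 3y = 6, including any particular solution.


Characteristic roots of r² + 4r + 3 = 0 are -1, -3.
y_h = C₁e^(-x) + C₂e^(-3x).
Constant forcing; try y_p = A. Then 3A = 6 ⇒ A = 2.
General solution: y = C₁e^(-x) + C₂e^(-3x) + 2.


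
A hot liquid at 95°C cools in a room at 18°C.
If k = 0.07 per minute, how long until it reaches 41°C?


From T(t) = T_a + (T₀ - T_a)e^(-kt), set T(t) = 41:
(41 - 18) / (95 - 18) = e^(-0.07t), so t = -ln(0.299)/0.07 ≈ 17.3 minutes.


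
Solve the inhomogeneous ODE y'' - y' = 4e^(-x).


Characteristic roots of r² - r = 0 are 1, 0.
y_h = C₁e^(x) + C₂.
Forcing exponent -1 is not a characteristic root; try y_p = Ae^(-x).
Substitute: A·(1 + (-1)·-1 + (0)) = A·2 = 4, so A = 2.
General solution: y = C₁e^(x) + C₂ + 2e^(-x).


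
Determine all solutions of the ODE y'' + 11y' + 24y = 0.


Characteristic equation: r² + 11r + 24 = 0.
Factor: (r + 3)(r + 8) = 0 ⇒ r = -3, -8 (distinct real).
General solution: y = C₁e^(-3x) + C₂e^(-8x).


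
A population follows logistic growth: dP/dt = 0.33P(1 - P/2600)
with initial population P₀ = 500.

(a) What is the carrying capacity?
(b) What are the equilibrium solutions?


Logistic ODE dP/dt = 0.33P(1 - P/2600) has equilibria where dP/dt = 0, i.e. P = 0 or P = 2600.
The coefficient (1 - P/K) = 0 when P = K, identifying K = 2600 as the carrying capacity.
(a) K = 2600; (b) equilibria P = 0 and P = 2600.


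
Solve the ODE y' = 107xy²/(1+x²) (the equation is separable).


Separate: dy/y² = 107x/(1+x²) dx.
Integrate LHS: ∫ dy/y² = -1/y.
Integrate RHS via u = 1+x²: (107/2)ln(1+x²) + C.
Result: -1/y = (107/2)ln(1+x²) + C.


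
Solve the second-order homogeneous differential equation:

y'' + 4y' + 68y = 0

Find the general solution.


Characteristic equation: r² + 4r + 68 = 0.
Discriminant is negative; roots r = -2 ± 8i (complex conjugate pair).
General solution uses e^(α x)(C₁ cos(β x) + C₂ sin(β x)): y = e^(-2x)(C₁cos(8x) + C₂sin(8x)).


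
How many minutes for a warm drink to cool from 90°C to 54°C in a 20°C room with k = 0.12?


From T(t) = T_a + (T₀ - T_a)e^(-kt), set T(t) = 54:
(54 - 20) / (90 - 20) = e^(-0.12t), so t = -ln(0.486)/0.12 ≈ 6.0 minutes.


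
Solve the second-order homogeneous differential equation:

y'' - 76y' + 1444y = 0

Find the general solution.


Characteristic equation: r² - 76r + 1444 = 0, i.e. (r - 38)² = 0.
Repeated root r = 38; include an x factor for the second linearly independent solution.
General solution: y = (C₁ + C₂x)e^(38x).


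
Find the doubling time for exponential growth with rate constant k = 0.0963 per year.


Exponential growth: P(t) = P₀ e^(0.0963t). Set P(t)/P₀ = 2: e^(0.0963t) = 2.
Solve: t = ln(2)/0.0963 ≈ 7.20 years.


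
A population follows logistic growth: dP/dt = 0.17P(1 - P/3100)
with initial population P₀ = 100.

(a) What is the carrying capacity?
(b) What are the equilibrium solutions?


Logistic ODE dP/dt = 0.17P(1 - P/3100) has equilibria where dP/dt = 0, i.e. P = 0 or P = 3100.
The coefficient (1 - P/K) = 0 when P = K, identifying K = 3100 as the carrying capacity.
(a) K = 3100; (b) equilibria P = 0 and P = 3100.


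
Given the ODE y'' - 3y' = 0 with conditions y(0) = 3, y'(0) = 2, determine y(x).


Characteristic roots of r² - 3r = 0 are 0, 3.
General solution y = c₁ + c₂ e^(3x).
Apply y(0) = 3: c₁ + c₂ = 3. Apply y'(0) = 2: 0 c₁ + 3 c₂ = 2.
Solve: c₁ = 7/3, c₂ = 2/3.
Particular solution: y = 7/3 + (2/3)e^(3x).


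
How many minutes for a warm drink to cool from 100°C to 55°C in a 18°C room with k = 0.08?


From T(t) = T_a + (T₀ - T_a)e^(-kt), set T(t) = 55:
(55 - 18) / (100 - 18) = e^(-0.08t), so t = -ln(0.451)/0.08 ≈ 9.9 minutes.


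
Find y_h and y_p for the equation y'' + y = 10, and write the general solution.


Homogeneous part: r² + 1 = 0 ⇒ r = ±1i, so y_h = C₁cos(x) + C₂sin(x).
Try constant y_p = A; plug in: 1A = 10 ⇒ A = 10.
General solution: y = C₁cos(x) + C₂sin(x) + 10.


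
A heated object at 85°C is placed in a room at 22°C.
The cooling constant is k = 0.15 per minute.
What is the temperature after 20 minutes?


Newton's law: dT/dt = -k(T - T_a) has solution T(t) = T_a + (T₀ - T_a)e^(-kt).
Plug in T_a = 22, T₀ = 85, k = 0.15, t = 20: T(20) = 22 + (63)e^(-3.00) ≈ 25.1°C.


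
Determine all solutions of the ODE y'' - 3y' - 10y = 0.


Characteristic equation: r² - 3r - 10 = 0.
Factor: (r + 2)(r - 5) = 0 ⇒ r = -2, 5 (distinct real).
General solution: y = C₁e^(-2x) + C₂e^(5x).


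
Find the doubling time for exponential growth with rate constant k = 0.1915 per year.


Exponential growth: P(t) = P₀ e^(0.1915t). Set P(t)/P₀ = 2: e^(0.1915t) = 2.
Solve: t = ln(2)/0.1915 ≈ 3.62 years.


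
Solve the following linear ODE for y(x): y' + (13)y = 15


P(x) = 13, Q(x) = 15; integrating factor μ = e^(13x).
(μ y)' = 15e^(13x) ⇒ μ y = (15/13)e^(13x) + C.
Divide by μ: y = 15/13 + Ce^(-13x).


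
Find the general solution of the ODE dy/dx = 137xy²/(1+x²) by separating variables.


Separate: dy/y² = 137x/(1+x²) dx.
Integrate LHS: ∫ dy/y² = -1/y.
Integrate RHS via u = 1+x²: (137/2)ln(1+x²) + C.
Result: -1/y = (137/2)ln(1+x²) + C.


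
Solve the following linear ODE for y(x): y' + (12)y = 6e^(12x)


P(x) = 12 ⇒ μ = e^(12x).
(μ y)' = 6e^(24x) ⇒ μ y = (6/24)e^(24x) + C.
Divide by μ: y = (1/4)e^(12x) + Ce^(-12x).


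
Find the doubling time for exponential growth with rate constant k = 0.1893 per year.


Exponential growth: P(t) = P₀ e^(0.1893t). Set P(t)/P₀ = 2: e^(0.1893t) = 2.
Solve: t = ln(2)/0.1893 ≈ 3.66 years.


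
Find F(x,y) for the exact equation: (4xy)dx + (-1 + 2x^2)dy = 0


Check exactness: ∂M/∂y = 4x and ∂N/∂x = 4x; equal, so the equation is exact.
Integrate M with respect to x (treating y as constant): ∫M dx = 2x^2y + h(y).
Differentiate w.r.t. y and set equal to N: the x-dependent terms already match, leaving h'(y) = -1. Integrate: h(y) = -y.
So F(x,y) = -y + 2x^2y.
General solution: -y + 2x^2y = C.


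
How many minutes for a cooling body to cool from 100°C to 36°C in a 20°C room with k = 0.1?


From T(t) = T_a + (T₀ - T_a)e^(-kt), set T(t) = 36:
(36 - 20) / (100 - 20) = e^(-0.1t), so t = -ln(0.200)/0.1 ≈ 16.1 minutes.


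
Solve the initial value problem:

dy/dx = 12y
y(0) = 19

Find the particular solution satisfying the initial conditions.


General solution of y' = 12y is y = Ce^(12x).
Apply y(0) = 19: C = 19.
Particular solution: y = 19e^(12x).


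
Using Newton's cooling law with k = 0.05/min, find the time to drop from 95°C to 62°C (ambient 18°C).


From T(t) = T_a + (T₀ - T_a)e^(-kt), set T(t) = 62:
(62 - 18) / (95 - 18) = e^(-0.05t), so t = -ln(0.571)/0.05 ≈ 11.2 minutes.


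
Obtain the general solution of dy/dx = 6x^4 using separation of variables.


Integrate both sides with respect to x: y = ∫ 6x^4 dx = (6/5)x^5 + C.


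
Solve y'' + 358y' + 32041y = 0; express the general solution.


Characteristic equation: r² + 358r + 32041 = 0, i.e. (r + 179)² = 0.
Repeated root r = -179; include an x factor for the second linearly independent solution.
General solution: y = (C₁ + C₂x)e^(-179x).


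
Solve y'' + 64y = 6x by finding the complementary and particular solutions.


Homogeneous: r² + 64 = 0 ⇒ r = ±8i, y_h = C₁cos(8x) + C₂sin(8x).
Polynomial forcing; try y_p = Ax + B. Then y_p'' + 64 y_p = 64(Ax + B) = 6x, so B = 0 and A = 3/32.
General solution: y = C₁cos(8x) + C₂sin(8x) + (3/32)x.


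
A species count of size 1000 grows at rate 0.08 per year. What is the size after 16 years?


The ODE dP/dt = 0.08P has solution P(t) = P(0)e^(0.08t).
Substitute P(0) = 1000 and t = 16: P(16) = 1000 e^(1.28) ≈ 3597.


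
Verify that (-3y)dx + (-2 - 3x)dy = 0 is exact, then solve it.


Check exactness: ∂M/∂y = -3 and ∂N/∂x = -3; equal, so the equation is exact.
Integrate M with respect to x (treating y as constant): ∫M dx = -3xy + h(y).
Differentiate w.r.t. y and set equal to N: the x-dependent terms already match, leaving h'(y) = -2. Integrate: h(y) = -2y.
So F(x,y) = -2y - 3xy.
General solution: -2y - 3xy = C.


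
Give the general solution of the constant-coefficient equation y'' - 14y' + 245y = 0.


Characteristic equation: r² - 14r + 245 = 0.
Discriminant is negative; roots r = 7 ± 14i (complex conjugate pair).
General solution uses e^(α x)(C₁ cos(β x) + C₂ sin(β x)): y = e^(7x)(C₁cos(14x) + C₂sin(14x)).


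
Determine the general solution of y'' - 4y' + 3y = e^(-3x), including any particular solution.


Characteristic roots of r² - 4r + 3 = 0 are 3, 1.
y_h = C₁e^(3x) + C₂e^(x).
Forcing exponent -3 is not a characteristic root; try y_p = Ae^(-3x).
Substitute: A·(9 + (-4)·-3 + (3)) = A·24 = 1, so A = 1/24.
General solution: y = C₁e^(3x) + C₂e^(x) + (1/24)e^(-3x).


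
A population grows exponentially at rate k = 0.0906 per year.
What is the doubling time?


Exponential growth: P(t) = P₀ e^(0.0906t). Set P(t)/P₀ = 2: e^(0.0906t) = 2.
Solve: t = ln(2)/0.0906 ≈ 7.65 years.


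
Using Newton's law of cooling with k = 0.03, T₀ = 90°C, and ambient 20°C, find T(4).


Newton's law: dT/dt = -k(T - T_a) has solution T(t) = T_a + (T₀ - T_a)e^(-kt).
Plug in T_a = 20, T₀ = 90, k = 0.03, t = 4: T(4) = 20 + (70)e^(-0.12) ≈ 82.1°C.


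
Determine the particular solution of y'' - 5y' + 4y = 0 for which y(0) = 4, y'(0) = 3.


Characteristic roots of r² - 5r + 4 = 0 are 4, 1.
General solution y = c₁ e^(4x) + c₂ e^(x).
Apply y(0) = 4: c₁ + c₂ = 4. Apply y'(0) = 3: 4 c₁ + 1 c₂ = 3.
Solve: c₁ = -1/3, c₂ = 13/3.
Particular solution: y = -(1/3)e^(4x) + (13/3)e^(x).


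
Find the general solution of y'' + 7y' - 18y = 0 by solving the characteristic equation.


Characteristic equation: r² + 7r - 18 = 0.
Factor: (r + 9)(r - 2) = 0 ⇒ r = -9, 2 (distinct real).
General solution: y = C₁e^(-9x) + C₂e^(2x).


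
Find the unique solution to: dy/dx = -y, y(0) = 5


General solution of y' = -y is y = Ce^(-x).
Apply y(0) = 5: C = 5.
Particular solution: y = 5e^(-x).


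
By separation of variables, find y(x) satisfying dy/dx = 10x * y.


Separate variables: dy/y = 10x dx.
Integrate: ln|y| = 5x^2 + C₀.
Exponentiate: y = Ce^(5x^2).


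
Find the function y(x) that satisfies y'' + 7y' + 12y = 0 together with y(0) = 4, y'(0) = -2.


Characteristic roots of r² + 7r + 12 = 0 are -3, -4.
General solution y = c₁ e^(-3x) + c₂ e^(-4x).
Apply y(0) = 4: c₁ + c₂ = 4. Apply y'(0) = -2: -3 c₁ - 4 c₂ = -2.
Solve: c₁ = 14, c₂ = -10.
Particular solution: y = 14e^(-3x) - 10e^(-4x).


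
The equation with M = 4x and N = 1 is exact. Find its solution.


Check exactness: ∂M/∂y = 0 and ∂N/∂x = 0; equal, so the equation is exact.
Integrate M with respect to x (treating y as constant): ∫M dx = 2x^2 + h(y).
Differentiate w.r.t. y and set equal to N: the x-dependent terms already match, leaving h'(y) = 1. Integrate: h(y) = y.
So F(x,y) = 2x^2 + y.
General solution: 2x^2 + y = C.


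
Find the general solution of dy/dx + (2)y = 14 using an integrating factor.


P(x) = 2, Q(x) = 14; integrating factor μ = e^(2x).
(μ y)' = 14e^(2x) ⇒ μ y = 7e^(2x) + C.
Divide by μ: y = 7 + Ce^(-2x).


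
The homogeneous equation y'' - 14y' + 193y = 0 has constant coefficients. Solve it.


Characteristic equation: r² - 14r + 193 = 0.
Discriminant is negative; roots r = 7 ± 12i (complex conjugate pair).
General solution uses e^(α x)(C₁ cos(β x) + C₂ sin(β x)): y = e^(7x)(C₁cos(12x) + C₂sin(12x)).


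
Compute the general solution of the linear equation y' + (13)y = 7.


P(x) = 13, Q(x) = 7; integrating factor μ = e^(13x).
(μ y)' = 7e^(13x) ⇒ μ y = (7/13)e^(13x) + C.
Divide by μ: y = 7/13 + Ce^(-13x).


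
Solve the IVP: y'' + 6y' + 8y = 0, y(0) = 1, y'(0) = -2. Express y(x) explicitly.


Characteristic roots of r² + 6r + 8 = 0 are -4, -2.
General solution y = c₁ e^(-4x) + c₂ e^(-2x).
Apply y(0) = 1: c₁ + c₂ = 1. Apply y'(0) = -2: -4 c₁ - 2 c₂ = -2.
Solve: c₁ = 0, c₂ = 1.
Particular solution: y = 0e^(-4x) + e^(-2x).


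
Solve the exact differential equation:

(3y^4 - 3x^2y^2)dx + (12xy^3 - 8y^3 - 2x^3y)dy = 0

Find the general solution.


Check exactness: ∂M/∂y = 12y^3 - 6x^2y and ∂N/∂x = 12y^3 - 6x^2y; equal, so the equation is exact.
Integrate M with respect to x (treating y as constant): ∫M dx = 3xy^4 - x^3y^2 + h(y).
Differentiate w.r.t. y and set equal to N: the x-dependent terms already match, leaving h'(y) = -8y^3. Integrate: h(y) = -2y^4.
So F(x,y) = 3xy^4 - 2y^4 - x^3y^2.
General solution: 3xy^4 - 2y^4 - x^3y^2 = C.


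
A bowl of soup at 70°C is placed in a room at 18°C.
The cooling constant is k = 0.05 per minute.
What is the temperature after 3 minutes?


Newton's law: dT/dt = -k(T - T_a) has solution T(t) = T_a + (T₀ - T_a)e^(-kt).
Plug in T_a = 18, T₀ = 70, k = 0.05, t = 3: T(3) = 18 + (52)e^(-0.15) ≈ 62.8°C.


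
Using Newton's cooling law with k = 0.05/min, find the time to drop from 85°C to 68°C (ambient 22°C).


From T(t) = T_a + (T₀ - T_a)e^(-kt), set T(t) = 68:
(68 - 22) / (85 - 22) = e^(-0.05t), so t = -ln(0.730)/0.05 ≈ 6.3 minutes.


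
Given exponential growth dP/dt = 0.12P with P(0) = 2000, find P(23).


The ODE dP/dt = 0.12P has solution P(t) = P(0)e^(0.12t).
Substitute P(0) = 2000 and t = 23: P(23) = 2000 e^(2.76) ≈ 31600.


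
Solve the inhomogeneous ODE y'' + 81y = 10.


Homogeneous part: r² + 81 = 0 ⇒ r = ±9i, so y_h = C₁cos(9x) + C₂sin(9x).
Try constant y_p = A; plug in: 81A = 10 ⇒ A = 10/81.
General solution: y = C₁cos(9x) + C₂sin(9x) + 10/81.


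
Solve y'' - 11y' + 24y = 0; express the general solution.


Characteristic equation: r² - 11r + 24 = 0.
Factor: (r - 8)(r - 3) = 0 ⇒ r = 8, 3 (distinct real).
General solution: y = C₁e^(8x) + C₂e^(3x).


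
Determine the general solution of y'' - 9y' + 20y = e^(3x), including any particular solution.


Characteristic roots of r² - 9r + 20 = 0 are 4, 5.
y_h = C₁e^(4x) + C₂e^(5x).
Forcing exponent 3 is not a characteristic root; try y_p = Ae^(3x).
Substitute: A·(9 + (-9)·3 + (20)) = A·2 = 1, so A = 1/2.
General solution: y = C₁e^(4x) + C₂e^(5x) + (1/2)e^(3x).


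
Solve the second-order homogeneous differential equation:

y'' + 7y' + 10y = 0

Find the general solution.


Characteristic equation: r² + 7r + 10 = 0.
Factor: (r + 2)(r + 5) = 0 ⇒ r = -2, -5 (distinct real).
General solution: y = C₁e^(-2x) + C₂e^(-5x).


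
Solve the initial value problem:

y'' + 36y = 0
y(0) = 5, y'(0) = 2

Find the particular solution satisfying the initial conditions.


Characteristic roots of r² + 36 = 0 are ±6i, so y = C₁cos(6x) + C₂sin(6x).
Apply y(0) = 5: C₁ = 5. Differentiate and apply y'(0) = 2: 6·C₂ = 2, so C₂ = 1/3.
Particular solution: y = 5cos(6x) + (1/3)sin(6x).


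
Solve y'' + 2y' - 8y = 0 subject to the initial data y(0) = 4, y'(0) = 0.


Characteristic roots of r² + 2r - 8 = 0 are -4, 2.
General solution y = c₁ e^(-4x) + c₂ e^(2x).
Apply y(0) = 4: c₁ + c₂ = 4. Apply y'(0) = 0: -4 c₁ + 2 c₂ = 0.
Solve: c₁ = 4/3, c₂ = 8/3.
Particular solution: y = (4/3)e^(-4x) + (8/3)e^(2x).


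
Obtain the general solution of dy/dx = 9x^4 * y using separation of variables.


Separate variables: dy/y = 9x^4 dx.
Integrate: ln|y| = (9/5)x^5 + C₀.
Exponentiate: y = Ce^((9/5)x^5).


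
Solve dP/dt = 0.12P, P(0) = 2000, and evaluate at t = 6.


The ODE dP/dt = 0.12P has solution P(t) = P(0)e^(0.12t).
Substitute P(0) = 2000 and t = 6: P(6) = 2000 e^(0.72) ≈ 4109.


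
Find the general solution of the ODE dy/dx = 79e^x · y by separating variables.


Separate variables: dy/y = 79e^x dx.
Integrate: ln|y| = 79e^x + C₀.
Exponentiate: y = Ce^(79e^x).
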